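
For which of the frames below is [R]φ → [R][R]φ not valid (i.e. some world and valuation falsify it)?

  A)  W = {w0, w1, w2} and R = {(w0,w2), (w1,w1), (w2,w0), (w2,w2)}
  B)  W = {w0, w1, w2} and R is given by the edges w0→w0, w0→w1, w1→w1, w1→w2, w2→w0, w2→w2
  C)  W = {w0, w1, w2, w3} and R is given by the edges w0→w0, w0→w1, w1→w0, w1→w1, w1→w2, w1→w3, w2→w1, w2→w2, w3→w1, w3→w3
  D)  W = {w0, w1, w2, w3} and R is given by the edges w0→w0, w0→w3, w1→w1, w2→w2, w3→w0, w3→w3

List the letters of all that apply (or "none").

A, B, C

The schema [R]φ → [R][R]φ is axiom 4; it is valid on a frame iff R is transitive.
(A) R is not transitive (w0 R w2 and w2 R w0 but not w0 R w0), so the schema fails here.
(B) R is not transitive (w0 R w1 and w1 R w2 but not w0 R w2), so the schema fails here.
(C) R is not transitive (w0 R w1 and w1 R w2 but not w0 R w2), so the schema fails here.
(D) R is transitive (R is closed under composition), so the schema is valid here.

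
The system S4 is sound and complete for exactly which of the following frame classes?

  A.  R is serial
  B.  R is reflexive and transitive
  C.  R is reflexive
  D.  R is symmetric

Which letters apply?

B

(A) this class determines D, not S4.
(B) S4 is sound and complete for exactly this class.
(C) this class determines T (= KT), not S4.
(D) this class determines KB, not S4.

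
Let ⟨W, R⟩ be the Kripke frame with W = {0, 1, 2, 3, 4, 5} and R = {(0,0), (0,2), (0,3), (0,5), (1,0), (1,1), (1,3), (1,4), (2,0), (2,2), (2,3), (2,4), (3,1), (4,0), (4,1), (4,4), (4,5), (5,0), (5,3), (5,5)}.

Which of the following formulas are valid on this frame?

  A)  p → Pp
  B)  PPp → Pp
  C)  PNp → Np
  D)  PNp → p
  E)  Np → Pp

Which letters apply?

R is not reflexive: not 3 R 3.
R is not symmetric: 0 R 3 but not 3 R 0.
R is not transitive: 0 R 2 and 2 R 4 but not 0 R 4.
R is not euclidean: 0 R 2 and 0 R 5 but not 2 R 5.
R is serial: every world has an R-successor.
(A) p → Pp is the dual of axiom T; it is valid on a frame exactly when R is reflexive. R is not reflexive, so not valid.
(B) PPp → Pp is the dual of axiom 4; it is valid on a frame exactly when R is transitive. R is not transitive, so not valid.
(C) PNp → Np is the dual of axiom 5; it is valid on a frame exactly when R is euclidean. R is not euclidean, so not valid.
(D) the dual of axiom B: valid iff R is symmetric. R is not symmetric — not valid.
(E) Np → Pp (axiom D) characterises the serial frames. R is serial — valid.

E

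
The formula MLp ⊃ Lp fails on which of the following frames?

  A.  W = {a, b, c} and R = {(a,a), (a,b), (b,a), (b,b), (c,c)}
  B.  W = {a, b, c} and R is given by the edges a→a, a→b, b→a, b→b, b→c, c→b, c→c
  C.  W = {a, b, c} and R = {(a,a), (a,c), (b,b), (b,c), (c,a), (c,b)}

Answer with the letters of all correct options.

B, C

The schema MLp ⊃ Lp is the dual of axiom 5; it is valid on a frame iff R is euclidean.
(A) R is euclidean (any two R-successors of the same world are R-related), so the schema is valid here.
(B) R is not euclidean (b R a and b R c but not a R c), so the schema fails here.
(C) R is not euclidean (c R a and c R b but not a R b), so the schema fails here.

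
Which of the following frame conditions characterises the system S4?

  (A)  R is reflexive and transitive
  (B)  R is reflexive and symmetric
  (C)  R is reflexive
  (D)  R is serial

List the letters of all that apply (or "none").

A

(A) S4 is sound and complete for exactly this class.
(B) this class determines B (= KTB), not S4.
(C) this class determines T (= KT), not S4.
(D) this class determines D, not S4.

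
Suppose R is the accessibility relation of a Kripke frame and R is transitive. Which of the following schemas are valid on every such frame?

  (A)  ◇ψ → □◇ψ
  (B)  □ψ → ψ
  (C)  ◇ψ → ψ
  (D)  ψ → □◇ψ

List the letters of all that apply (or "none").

none

(A) ◇ψ → □◇ψ is axiom 5, which corresponds to the euclidean property. Such an R need not be euclidean — not valid.
(B) □ψ → ψ is axiom T, which corresponds to reflexivity. Such an R need not be reflexive — not valid.
(C) ◇ψ → ψ is the converse of T; it holds exactly when R ⊆ identity. Such an R need not be a subset of the identity — not valid.
(D) ψ → □◇ψ (axiom B) characterises the symmetric frames. Such an R need not be symmetric — not valid.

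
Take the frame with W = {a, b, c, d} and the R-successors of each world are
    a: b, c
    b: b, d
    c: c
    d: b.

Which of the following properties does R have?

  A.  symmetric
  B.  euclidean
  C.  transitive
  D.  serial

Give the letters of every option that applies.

D

(A) not symmetric: a R b but not b R a.
(B) not euclidean: a R b and a R c but not b R c.
(C) not transitive: a R b and b R d but not a R d.
(D) serial: every world has an R-successor.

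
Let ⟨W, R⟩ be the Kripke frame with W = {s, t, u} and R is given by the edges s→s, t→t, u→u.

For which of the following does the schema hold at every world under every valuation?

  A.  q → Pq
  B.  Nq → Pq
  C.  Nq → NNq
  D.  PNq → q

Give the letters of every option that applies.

R is reflexive: each world relates to itself.
R is symmetric: every R-edge is matched by its reverse.
R is transitive: R is closed under composition.
R is serial: every world has an R-successor.
(A) q → Pq (the dual of axiom T) characterises the reflexive frames. R is reflexive — valid.
(B) Nq → Pq (axiom D) characterises the serial frames. R is serial — valid.
(C) Nq → NNq is axiom 4, which corresponds to transitivity. R is transitive — valid.
(D) PNq → q (the dual of axiom B) characterises the symmetric frames. R is symmetric — valid.

A, B, C, D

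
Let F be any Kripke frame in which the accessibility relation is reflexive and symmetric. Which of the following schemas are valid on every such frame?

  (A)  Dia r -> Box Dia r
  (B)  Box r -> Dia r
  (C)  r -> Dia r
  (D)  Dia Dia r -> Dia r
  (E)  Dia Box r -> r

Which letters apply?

B, C, E

Reflexive relations are serial.
(A) Dia r -> Box Dia r is axiom 5; it is valid on a frame exactly when R is euclidean. Such an R need not be euclidean, so not valid.
(B) Box r -> Dia r (axiom D) characterises the serial frames. Every such R is serial — valid.
(C) the dual of axiom T: valid iff R is reflexive. Every such R is reflexive — valid.
(D) Dia Dia r -> Dia r is the dual of axiom 4, which corresponds to transitivity. Such an R need not be transitive — not valid.
(E) the dual of axiom B: valid iff R is symmetric. Every such R is symmetric — valid.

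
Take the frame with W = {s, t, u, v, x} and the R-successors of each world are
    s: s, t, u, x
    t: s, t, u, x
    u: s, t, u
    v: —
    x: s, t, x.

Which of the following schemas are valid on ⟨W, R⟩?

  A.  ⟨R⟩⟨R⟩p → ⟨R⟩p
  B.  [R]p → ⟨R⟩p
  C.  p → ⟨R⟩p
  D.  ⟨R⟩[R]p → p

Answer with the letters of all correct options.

D

R is not reflexive: not v R v.
R is symmetric: every R-edge is matched by its reverse.
R is not transitive: u R s and s R x but not u R x.
R is not serial: v has no R-successor.
(A) ⟨R⟩⟨R⟩p → ⟨R⟩p is the dual of axiom 4, which corresponds to transitivity. R is not transitive — not valid.
(B) axiom D: valid iff R is serial. R is not serial — not valid.
(C) p → ⟨R⟩p (the dual of axiom T) characterises the reflexive frames. R is not reflexive — not valid.
(D) ⟨R⟩[R]p → p (the dual of axiom B) characterises the symmetric frames. R is symmetric — valid.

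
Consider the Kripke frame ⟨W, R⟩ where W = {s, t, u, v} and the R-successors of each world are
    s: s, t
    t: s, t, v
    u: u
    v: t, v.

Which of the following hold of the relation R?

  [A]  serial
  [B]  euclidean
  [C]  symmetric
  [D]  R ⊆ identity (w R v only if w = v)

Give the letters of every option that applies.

A, C

(A) serial: every world has an R-successor.
(B) not euclidean: t R s and t R v but not s R v.
(C) symmetric: every R-edge is matched by its reverse.
(D) not ⊆ identity: s R t with s ≠ t.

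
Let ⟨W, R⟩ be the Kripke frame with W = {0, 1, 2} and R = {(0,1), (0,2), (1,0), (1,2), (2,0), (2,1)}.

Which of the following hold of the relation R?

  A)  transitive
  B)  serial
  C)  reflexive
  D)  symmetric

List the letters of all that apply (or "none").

B, D

(A) not transitive: 0 R 1 and 1 R 0 but not 0 R 0.
(B) serial: every world has an R-successor.
(C) not reflexive: not 0 R 0.
(D) symmetric: every R-edge is matched by its reverse.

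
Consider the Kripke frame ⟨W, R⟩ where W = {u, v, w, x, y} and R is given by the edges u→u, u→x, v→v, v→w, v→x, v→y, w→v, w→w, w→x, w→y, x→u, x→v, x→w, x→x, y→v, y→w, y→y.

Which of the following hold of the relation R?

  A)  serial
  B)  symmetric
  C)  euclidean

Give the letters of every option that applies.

A, B

(A) serial: every world has an R-successor.
(B) symmetric: every R-edge is matched by its reverse.
(C) not euclidean: v R x and v R y but not x R y.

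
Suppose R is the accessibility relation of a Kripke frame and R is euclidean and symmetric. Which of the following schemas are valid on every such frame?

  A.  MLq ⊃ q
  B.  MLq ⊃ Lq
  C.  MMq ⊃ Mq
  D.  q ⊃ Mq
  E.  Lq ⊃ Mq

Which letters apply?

A symmetric euclidean relation is transitive (uRv and vRw give vRu by symmetry, then uRw by the euclidean condition, applied at v).
(A) MLq ⊃ q is the dual of axiom B; it is valid on a frame exactly when R is symmetric. Every such R is symmetric, so valid.
(B) the dual of axiom 5: valid iff R is euclidean. Every such R is euclidean — valid.
(C) MMq ⊃ Mq is the dual of axiom 4, which corresponds to transitivity. Every such R is transitive — valid.
(D) q ⊃ Mq (the dual of axiom T) characterises the reflexive frames. Such an R need not be reflexive — not valid.
(E) axiom D: valid iff R is serial. Such an R need not be serial — not valid.

A, B, C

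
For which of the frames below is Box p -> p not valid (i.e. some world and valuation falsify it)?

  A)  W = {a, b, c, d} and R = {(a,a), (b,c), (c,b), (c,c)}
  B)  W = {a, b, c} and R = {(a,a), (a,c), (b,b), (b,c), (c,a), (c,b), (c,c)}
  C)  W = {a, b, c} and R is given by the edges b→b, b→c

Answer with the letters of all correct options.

A, C

The schema Box p -> p is axiom T; it is valid on a frame iff R is reflexive.
(A) R is not reflexive (not b R b), so the schema fails here.
(B) R is reflexive (each world relates to itself), so the schema is valid here.
(C) R is not reflexive (not a R a), so the schema fails here.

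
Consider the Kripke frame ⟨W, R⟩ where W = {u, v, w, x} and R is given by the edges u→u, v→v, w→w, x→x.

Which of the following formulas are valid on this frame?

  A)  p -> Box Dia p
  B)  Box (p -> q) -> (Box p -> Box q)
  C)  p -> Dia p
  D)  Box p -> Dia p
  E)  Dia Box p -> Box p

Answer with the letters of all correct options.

R is reflexive: each world relates to itself.
R is symmetric: every R-edge is matched by its reverse.
R is euclidean: any two R-successors of the same world are R-related.
R is serial: every world has an R-successor.
(A) axiom B: valid iff R is symmetric. R is symmetric — valid.
(B) Box (p -> q) -> (Box p -> Box q) is axiom K, valid on every Kripke frame — valid.
(C) p -> Dia p is the dual of axiom T; it is valid on a frame exactly when R is reflexive. R is reflexive, so valid.
(D) Box p -> Dia p is axiom D; it is valid on a frame exactly when R is serial. R is serial, so valid.
(E) Dia Box p -> Box p is the dual of axiom 5; it is valid on a frame exactly when R is euclidean. R is euclidean, so valid.

A, B, C, D, E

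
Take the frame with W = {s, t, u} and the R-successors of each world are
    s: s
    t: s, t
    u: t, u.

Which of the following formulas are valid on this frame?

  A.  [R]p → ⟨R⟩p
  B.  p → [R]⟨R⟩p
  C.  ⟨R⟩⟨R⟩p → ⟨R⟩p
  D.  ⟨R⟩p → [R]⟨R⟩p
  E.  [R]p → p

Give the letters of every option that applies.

R is reflexive: each world relates to itself.
R is not symmetric: t R s but not s R t.
R is not transitive: u R t and t R s but not u R s.
R is not euclidean: t R s and t R t but not s R t.
R is serial: every world has an R-successor.
(A) [R]p → ⟨R⟩p is axiom D; it is valid on a frame exactly when R is serial. R is serial, so valid.
(B) p → [R]⟨R⟩p is axiom B; it is valid on a frame exactly when R is symmetric. R is not symmetric, so not valid.
(C) ⟨R⟩⟨R⟩p → ⟨R⟩p is the dual of axiom 4; it is valid on a frame exactly when R is transitive. R is not transitive, so not valid.
(D) ⟨R⟩p → [R]⟨R⟩p is axiom 5, which corresponds to the euclidean property. R is not euclidean — not valid.
(E) [R]p → p (axiom T) characterises the reflexive frames. R is reflexive — valid.

A, E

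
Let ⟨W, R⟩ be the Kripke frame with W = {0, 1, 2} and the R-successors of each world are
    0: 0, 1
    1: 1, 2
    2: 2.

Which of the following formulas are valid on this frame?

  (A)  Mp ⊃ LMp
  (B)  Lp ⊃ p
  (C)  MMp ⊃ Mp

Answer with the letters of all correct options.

B

R is reflexive: each world relates to itself.
R is not transitive: 0 R 1 and 1 R 2 but not 0 R 2.
R is not euclidean: 0 R 1 and 0 R 0 but not 1 R 0.
(A) Mp ⊃ LMp is axiom 5; it is valid on a frame exactly when R is euclidean. R is not euclidean, so not valid.
(B) Lp ⊃ p (axiom T) characterises the reflexive frames. R is reflexive — valid.
(C) MMp ⊃ Mp is the dual of axiom 4; it is valid on a frame exactly when R is transitive. R is not transitive, so not valid.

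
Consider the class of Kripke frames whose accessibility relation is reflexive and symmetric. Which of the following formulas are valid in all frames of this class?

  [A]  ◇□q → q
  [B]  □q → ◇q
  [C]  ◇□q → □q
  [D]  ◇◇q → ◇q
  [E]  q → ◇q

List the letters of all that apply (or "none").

Reflexive relations are serial.
(A) the dual of axiom B: valid iff R is symmetric. Every such R is symmetric — valid.
(B) □q → ◇q (axiom D) characterises the serial frames. Every such R is serial — valid.
(C) ◇□q → □q is the dual of axiom 5, which corresponds to the euclidean property. Such an R need not be euclidean — not valid.
(D) ◇◇q → ◇q (the dual of axiom 4) characterises the transitive frames. Such an R need not be transitive — not valid.
(E) q → ◇q (the dual of axiom T) characterises the reflexive frames. Every such R is reflexive — valid.

A, B, E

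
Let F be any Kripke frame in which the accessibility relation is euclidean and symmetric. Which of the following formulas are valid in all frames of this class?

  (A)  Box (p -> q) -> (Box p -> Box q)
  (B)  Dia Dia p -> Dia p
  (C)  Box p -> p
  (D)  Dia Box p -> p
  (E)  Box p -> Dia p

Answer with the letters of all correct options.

A, B, D

A symmetric euclidean relation is transitive (uRv and vRw give vRu by symmetry, then uRw by the euclidean condition, applied at v).
(A) Box (p -> q) -> (Box p -> Box q) is the K axiom; it holds on all frames — valid.
(B) Dia Dia p -> Dia p is the dual of axiom 4, which corresponds to transitivity. Every such R is transitive — valid.
(C) Box p -> p (axiom T) characterises the reflexive frames. Such an R need not be reflexive — not valid.
(D) Dia Box p -> p (the dual of axiom B) characterises the symmetric frames. Every such R is symmetric — valid.
(E) Box p -> Dia p (axiom D) characterises the serial frames. Such an R need not be serial — not valid.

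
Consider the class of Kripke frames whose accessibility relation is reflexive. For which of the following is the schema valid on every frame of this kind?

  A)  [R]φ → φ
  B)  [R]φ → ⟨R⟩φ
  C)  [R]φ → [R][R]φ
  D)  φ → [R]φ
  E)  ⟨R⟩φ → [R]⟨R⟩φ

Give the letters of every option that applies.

A reflexive relation is serial.
(A) axiom T: valid iff R is reflexive. Every such R is reflexive — valid.
(B) [R]φ → ⟨R⟩φ (axiom D) characterises the serial frames. Every such R is serial — valid.
(C) axiom 4: valid iff R is transitive. Such an R need not be transitive — not valid.
(D) φ → [R]φ is equivalent to ◇p→p; it holds exactly when R ⊆ identity. Such an R need not be a subset of the identity — not valid.
(E) ⟨R⟩φ → [R]⟨R⟩φ is axiom 5, which corresponds to the euclidean property. Such an R need not be euclidean — not valid.

A, B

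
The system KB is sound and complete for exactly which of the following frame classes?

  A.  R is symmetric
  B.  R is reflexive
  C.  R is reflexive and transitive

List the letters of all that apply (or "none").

A

(A) KB is sound and complete for exactly this class.
(B) this class determines T (= KT), not KB.
(C) this class determines S4, not KB.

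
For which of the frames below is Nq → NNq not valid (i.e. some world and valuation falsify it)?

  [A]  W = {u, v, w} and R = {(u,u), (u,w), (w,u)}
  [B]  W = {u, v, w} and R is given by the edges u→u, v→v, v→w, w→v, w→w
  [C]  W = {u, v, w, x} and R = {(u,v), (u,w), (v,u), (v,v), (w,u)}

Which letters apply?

A, C

The schema Nq → NNq is axiom 4; it is valid on a frame iff R is transitive.
(A) R is not transitive (w R u and u R w but not w R w), so the schema fails here.
(B) R is transitive (R is closed under composition), so the schema is valid here.
(C) R is not transitive (u R v and v R u but not u R u), so the schema fails here.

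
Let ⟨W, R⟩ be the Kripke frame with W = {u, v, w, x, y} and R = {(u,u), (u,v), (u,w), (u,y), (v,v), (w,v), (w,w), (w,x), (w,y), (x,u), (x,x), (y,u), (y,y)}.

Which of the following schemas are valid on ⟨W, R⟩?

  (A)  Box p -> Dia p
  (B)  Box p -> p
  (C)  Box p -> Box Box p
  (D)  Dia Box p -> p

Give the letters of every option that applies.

A, B

R is reflexive: each world relates to itself.
R is not symmetric: u R v but not v R u.
R is not transitive: u R w and w R x but not u R x.
R is serial: every world has an R-successor.
(A) Box p -> Dia p (axiom D) characterises the serial frames. R is serial — valid.
(B) Box p -> p is axiom T, which corresponds to reflexivity. R is reflexive — valid.
(C) Box p -> Box Box p is axiom 4; it is valid on a frame exactly when R is transitive. R is not transitive, so not valid.
(D) Dia Box p -> p (the dual of axiom B) characterises the symmetric frames. R is not symmetric — not valid.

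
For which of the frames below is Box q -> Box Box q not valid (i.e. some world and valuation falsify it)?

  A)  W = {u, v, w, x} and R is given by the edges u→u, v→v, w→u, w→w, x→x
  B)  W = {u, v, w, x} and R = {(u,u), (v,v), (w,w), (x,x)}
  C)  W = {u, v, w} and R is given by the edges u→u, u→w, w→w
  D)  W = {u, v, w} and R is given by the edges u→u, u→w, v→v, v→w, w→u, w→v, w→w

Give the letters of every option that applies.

D

The schema Box q -> Box Box q is axiom 4; it is valid on a frame iff R is transitive.
(A) R is transitive (R is closed under composition), so the schema is valid here.
(B) R is transitive (R is closed under composition), so the schema is valid here.
(C) R is transitive (R is closed under composition), so the schema is valid here.
(D) R is not transitive (u R w and w R v but not u R v), so the schema fails here.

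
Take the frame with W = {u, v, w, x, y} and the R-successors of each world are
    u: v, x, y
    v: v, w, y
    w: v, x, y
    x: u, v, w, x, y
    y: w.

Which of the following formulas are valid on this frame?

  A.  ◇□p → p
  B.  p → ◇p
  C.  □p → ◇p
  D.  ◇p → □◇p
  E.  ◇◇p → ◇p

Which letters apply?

C

R is not reflexive: not u R u.
R is not symmetric: u R v but not v R u.
R is not transitive: u R v and v R w but not u R w.
R is not euclidean: u R v and u R x but not v R x.
R is serial: every world has an R-successor.
(A) ◇□p → p (the dual of axiom B) characterises the symmetric frames. R is not symmetric — not valid.
(B) p → ◇p is the dual of axiom T; it is valid on a frame exactly when R is reflexive. R is not reflexive, so not valid.
(C) axiom D: valid iff R is serial. R is serial — valid.
(D) ◇p → □◇p is axiom 5, which corresponds to the euclidean property. R is not euclidean — not valid.
(E) the dual of axiom 4: valid iff R is transitive. R is not transitive — not valid.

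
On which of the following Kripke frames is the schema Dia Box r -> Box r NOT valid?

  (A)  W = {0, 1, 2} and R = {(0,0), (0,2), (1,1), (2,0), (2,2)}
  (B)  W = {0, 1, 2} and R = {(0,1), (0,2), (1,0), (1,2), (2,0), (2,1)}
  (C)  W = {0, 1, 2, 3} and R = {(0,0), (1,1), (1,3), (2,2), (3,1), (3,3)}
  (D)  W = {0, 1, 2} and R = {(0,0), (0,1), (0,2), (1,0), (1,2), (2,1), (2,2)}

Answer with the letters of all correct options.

B, D

The schema Dia Box r -> Box r is the dual of axiom 5; it is valid on a frame iff R is euclidean.
(A) R is euclidean (any two R-successors of the same world are R-related), so the schema is valid here.
(B) R is not euclidean (0 R 1 and 0 R 1 but not 1 R 1), so the schema fails here.
(C) R is euclidean (any two R-successors of the same world are R-related), so the schema is valid here.
(D) R is not euclidean (0 R 2 and 0 R 0 but not 2 R 0), so the schema fails here.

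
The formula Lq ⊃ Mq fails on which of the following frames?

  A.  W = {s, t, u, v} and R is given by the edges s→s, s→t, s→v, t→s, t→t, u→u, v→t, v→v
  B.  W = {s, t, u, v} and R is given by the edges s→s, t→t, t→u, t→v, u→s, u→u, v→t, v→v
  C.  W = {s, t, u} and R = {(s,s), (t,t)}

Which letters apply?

C

The schema Lq ⊃ Mq is axiom D; it is valid on a frame iff R is serial.
(A) R is serial (every world has an R-successor), so the schema is valid here.
(B) R is serial (every world has an R-successor), so the schema is valid here.
(C) R is not serial (u has no R-successor), so the schema fails here.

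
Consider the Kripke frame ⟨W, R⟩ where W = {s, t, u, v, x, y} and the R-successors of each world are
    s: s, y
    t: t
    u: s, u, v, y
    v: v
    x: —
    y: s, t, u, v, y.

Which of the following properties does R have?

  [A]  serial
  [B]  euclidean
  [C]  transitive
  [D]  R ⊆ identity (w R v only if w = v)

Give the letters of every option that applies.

(A) not serial: x has no R-successor.
(B) not euclidean: u R s and u R u but not s R u.
(C) not transitive: s R y and y R t but not s R t.
(D) not ⊆ identity: s R y with s ≠ y.

none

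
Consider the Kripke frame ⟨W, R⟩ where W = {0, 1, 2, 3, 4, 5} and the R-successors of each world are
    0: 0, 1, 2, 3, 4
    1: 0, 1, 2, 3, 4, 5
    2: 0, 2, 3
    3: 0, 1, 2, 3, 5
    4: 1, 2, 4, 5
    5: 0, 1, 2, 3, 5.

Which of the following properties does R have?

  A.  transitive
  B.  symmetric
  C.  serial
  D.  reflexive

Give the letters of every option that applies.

C, D

(A) not transitive: 0 R 1 and 1 R 5 but not 0 R 5.
(B) not symmetric: 0 R 4 but not 4 R 0.
(C) serial: every world has an R-successor.
(D) reflexive: each world relates to itself.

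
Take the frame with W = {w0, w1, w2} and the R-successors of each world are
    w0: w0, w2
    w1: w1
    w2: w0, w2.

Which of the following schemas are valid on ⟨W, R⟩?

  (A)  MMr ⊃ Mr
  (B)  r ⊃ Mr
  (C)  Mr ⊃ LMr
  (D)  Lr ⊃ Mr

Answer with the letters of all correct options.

A, B, C, D

R is reflexive: each world relates to itself.
R is transitive: R is closed under composition.
R is euclidean: any two R-successors of the same world are R-related.
R is serial: every world has an R-successor.
(A) MMr ⊃ Mr is the dual of axiom 4, which corresponds to transitivity. R is transitive — valid.
(B) r ⊃ Mr (the dual of axiom T) characterises the reflexive frames. R is reflexive — valid.
(C) Mr ⊃ LMr is axiom 5, which corresponds to the euclidean property. R is euclidean — valid.
(D) Lr ⊃ Mr (axiom D) characterises the serial frames. R is serial — valid.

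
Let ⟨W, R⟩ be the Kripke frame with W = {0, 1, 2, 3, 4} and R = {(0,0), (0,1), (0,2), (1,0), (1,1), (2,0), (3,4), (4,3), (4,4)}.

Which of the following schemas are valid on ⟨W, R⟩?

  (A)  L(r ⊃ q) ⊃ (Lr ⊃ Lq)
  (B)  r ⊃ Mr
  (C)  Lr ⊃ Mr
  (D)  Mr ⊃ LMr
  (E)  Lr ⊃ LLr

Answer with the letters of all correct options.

R is not reflexive: not 2 R 2.
R is not transitive: 1 R 0 and 0 R 2 but not 1 R 2.
R is not euclidean: 0 R 1 and 0 R 2 but not 1 R 2.
R is serial: every world has an R-successor.
(A) this is just K, valid on every normal frame.
(B) r ⊃ Mr is the dual of axiom T, which corresponds to reflexivity. R is not reflexive — not valid.
(C) Lr ⊃ Mr is axiom D; it is valid on a frame exactly when R is serial. R is serial, so valid.
(D) Mr ⊃ LMr (axiom 5) characterises the euclidean frames. R is not euclidean — not valid.
(E) Lr ⊃ LLr (axiom 4) characterises the transitive frames. R is not transitive — not valid.

A, C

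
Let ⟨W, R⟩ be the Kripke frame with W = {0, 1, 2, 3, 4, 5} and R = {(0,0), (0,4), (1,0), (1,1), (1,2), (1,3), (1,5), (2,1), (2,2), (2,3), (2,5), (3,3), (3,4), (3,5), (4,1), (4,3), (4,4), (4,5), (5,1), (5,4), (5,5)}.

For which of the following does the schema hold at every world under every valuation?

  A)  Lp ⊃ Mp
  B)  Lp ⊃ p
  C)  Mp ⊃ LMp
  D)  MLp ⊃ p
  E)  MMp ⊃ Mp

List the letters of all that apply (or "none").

A, B

R is reflexive: each world relates to itself.
R is not symmetric: 0 R 4 but not 4 R 0.
R is not transitive: 0 R 4 and 4 R 1 but not 0 R 1.
R is not euclidean: 0 R 4 and 0 R 0 but not 4 R 0.
R is serial: every world has an R-successor.
(A) axiom D: valid iff R is serial. R is serial — valid.
(B) Lp ⊃ p is axiom T; it is valid on a frame exactly when R is reflexive. R is reflexive, so valid.
(C) Mp ⊃ LMp is axiom 5; it is valid on a frame exactly when R is euclidean. R is not euclidean, so not valid.
(D) MLp ⊃ p (the dual of axiom B) characterises the symmetric frames. R is not symmetric — not valid.
(E) MMp ⊃ Mp is the dual of axiom 4; it is valid on a frame exactly when R is transitive. R is not transitive, so not valid.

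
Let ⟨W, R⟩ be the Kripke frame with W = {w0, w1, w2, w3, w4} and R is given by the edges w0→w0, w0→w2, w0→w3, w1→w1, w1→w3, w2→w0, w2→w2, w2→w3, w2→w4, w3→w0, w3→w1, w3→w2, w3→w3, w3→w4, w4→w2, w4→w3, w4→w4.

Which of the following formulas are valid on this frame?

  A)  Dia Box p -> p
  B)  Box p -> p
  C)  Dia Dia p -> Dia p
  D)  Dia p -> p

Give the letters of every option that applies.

A, B

R is reflexive: each world relates to itself.
R is symmetric: every R-edge is matched by its reverse.
R is not transitive: w0 R w2 and w2 R w4 but not w0 R w4.
R is not a subset of the identity: w0 R w2 with w0 ≠ w2.
(A) Dia Box p -> p is the dual of axiom B, which corresponds to symmetry. R is symmetric — valid.
(B) Box p -> p (axiom T) characterises the reflexive frames. R is reflexive — valid.
(C) Dia Dia p -> Dia p (the dual of axiom 4) characterises the transitive frames. R is not transitive — not valid.
(D) Dia p -> p (the converse of T) corresponds to R being a subset of the identity. Here R ⊄ identity, so not valid.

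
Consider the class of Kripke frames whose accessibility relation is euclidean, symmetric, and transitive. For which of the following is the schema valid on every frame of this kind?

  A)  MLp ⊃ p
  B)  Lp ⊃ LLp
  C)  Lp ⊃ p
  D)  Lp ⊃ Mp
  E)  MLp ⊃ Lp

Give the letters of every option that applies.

(A) MLp ⊃ p is the dual of axiom B; it is valid on a frame exactly when R is symmetric. Every such R is symmetric, so valid.
(B) Lp ⊃ LLp is axiom 4; it is valid on a frame exactly when R is transitive. Every such R is transitive, so valid.
(C) Lp ⊃ p is axiom T; it is valid on a frame exactly when R is reflexive. Such an R need not be reflexive, so not valid.
(D) Lp ⊃ Mp (axiom D) characterises the serial frames. Such an R need not be serial — not valid.
(E) MLp ⊃ Lp is the dual of axiom 5; it is valid on a frame exactly when R is euclidean. Every such R is euclidean, so valid.

A, B, E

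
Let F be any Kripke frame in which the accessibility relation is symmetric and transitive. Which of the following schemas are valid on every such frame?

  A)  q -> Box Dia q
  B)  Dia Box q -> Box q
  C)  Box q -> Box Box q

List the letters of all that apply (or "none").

A, B, C

A symmetric transitive relation is euclidean (uRv and uRw give vRu by symmetry, then vRw by transitivity).
(A) q -> Box Dia q is axiom B; it is valid on a frame exactly when R is symmetric. Every such R is symmetric, so valid.
(B) Dia Box q -> Box q is the dual of axiom 5, which corresponds to the euclidean property. Every such R is euclidean — valid.
(C) axiom 4: valid iff R is transitive. Every such R is transitive — valid.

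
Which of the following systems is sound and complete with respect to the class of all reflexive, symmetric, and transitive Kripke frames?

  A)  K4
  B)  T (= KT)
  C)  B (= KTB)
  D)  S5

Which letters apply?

D

(A) K4 is determined by the class of transitive frames.
(B) T (= KT) is determined by the class of reflexive frames.
(C) B (= KTB) is determined by the class of reflexive and symmetric frames.
(D) S5 is determined by exactly this class.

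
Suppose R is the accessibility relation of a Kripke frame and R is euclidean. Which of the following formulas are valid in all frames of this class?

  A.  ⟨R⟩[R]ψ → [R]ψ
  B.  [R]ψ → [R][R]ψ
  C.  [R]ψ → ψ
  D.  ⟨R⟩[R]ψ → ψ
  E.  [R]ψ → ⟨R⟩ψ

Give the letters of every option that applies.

A

(A) ⟨R⟩[R]ψ → [R]ψ is the dual of axiom 5; it is valid on a frame exactly when R is euclidean. Every such R is euclidean, so valid.
(B) [R]ψ → [R][R]ψ is axiom 4, which corresponds to transitivity. Such an R need not be transitive — not valid.
(C) axiom T: valid iff R is reflexive. Such an R need not be reflexive — not valid.
(D) ⟨R⟩[R]ψ → ψ is the dual of axiom B; it is valid on a frame exactly when R is symmetric. Such an R need not be symmetric, so not valid.
(E) [R]ψ → ⟨R⟩ψ is axiom D, which corresponds to seriality. Such an R need not be serial — not valid.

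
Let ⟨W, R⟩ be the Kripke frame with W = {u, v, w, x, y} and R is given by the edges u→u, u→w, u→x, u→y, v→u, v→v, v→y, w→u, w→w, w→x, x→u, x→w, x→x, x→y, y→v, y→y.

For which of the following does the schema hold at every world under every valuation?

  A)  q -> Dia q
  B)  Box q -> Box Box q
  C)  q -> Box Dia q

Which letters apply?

A

R is reflexive: each world relates to itself.
R is not symmetric: u R y but not y R u.
R is not transitive: u R y and y R v but not u R v.
(A) q -> Dia q is the dual of axiom T, which corresponds to reflexivity. R is reflexive — valid.
(B) axiom 4: valid iff R is transitive. R is not transitive — not valid.
(C) q -> Box Dia q is axiom B; it is valid on a frame exactly when R is symmetric. R is not symmetric, so not valid.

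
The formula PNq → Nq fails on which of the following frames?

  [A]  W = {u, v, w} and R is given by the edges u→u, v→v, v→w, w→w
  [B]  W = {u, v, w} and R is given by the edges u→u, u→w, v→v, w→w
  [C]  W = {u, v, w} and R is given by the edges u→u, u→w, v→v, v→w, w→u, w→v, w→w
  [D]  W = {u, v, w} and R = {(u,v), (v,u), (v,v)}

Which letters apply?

The schema PNq → Nq is the dual of axiom 5; it is valid on a frame iff R is euclidean.
(A) R is not euclidean (v R w and v R v but not w R v), so the schema fails here.
(B) R is not euclidean (u R w and u R u but not w R u), so the schema fails here.
(C) R is not euclidean (w R u and w R v but not u R v), so the schema fails here.
(D) R is not euclidean (v R u and v R u but not u R u), so the schema fails here.

A, B, C, D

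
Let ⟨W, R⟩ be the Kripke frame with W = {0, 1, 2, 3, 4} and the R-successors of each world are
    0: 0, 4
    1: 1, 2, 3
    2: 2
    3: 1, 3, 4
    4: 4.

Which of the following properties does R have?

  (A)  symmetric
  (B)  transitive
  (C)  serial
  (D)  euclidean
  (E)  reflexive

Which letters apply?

C, E

(A) not symmetric: 0 R 4 but not 4 R 0.
(B) not transitive: 1 R 3 and 3 R 4 but not 1 R 4.
(C) serial: every world has an R-successor.
(D) not euclidean: 0 R 4 and 0 R 0 but not 4 R 0.
(E) reflexive: each world relates to itself.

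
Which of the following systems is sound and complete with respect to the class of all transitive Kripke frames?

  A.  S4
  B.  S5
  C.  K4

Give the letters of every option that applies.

C

(A) S4 is determined by the class of reflexive and transitive frames.
(B) S5 is determined by the class of reflexive, symmetric, and transitive frames.
(C) K4 is determined by exactly this class.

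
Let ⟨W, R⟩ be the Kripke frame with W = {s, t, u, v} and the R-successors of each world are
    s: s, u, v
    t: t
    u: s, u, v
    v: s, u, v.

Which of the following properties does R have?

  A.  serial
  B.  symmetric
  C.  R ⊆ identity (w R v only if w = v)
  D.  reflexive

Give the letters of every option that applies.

(A) serial: every world has an R-successor.
(B) symmetric: every R-edge is matched by its reverse.
(C) not ⊆ identity: s R u with s ≠ u.
(D) reflexive: each world relates to itself.

A, B, D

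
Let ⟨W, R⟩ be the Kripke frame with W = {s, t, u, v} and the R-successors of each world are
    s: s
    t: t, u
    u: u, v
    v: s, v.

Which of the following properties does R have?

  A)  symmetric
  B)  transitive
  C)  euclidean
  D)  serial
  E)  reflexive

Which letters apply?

(A) not symmetric: t R u but not u R t.
(B) not transitive: t R u and u R v but not t R v.
(C) not euclidean: t R u and t R t but not u R t.
(D) serial: every world has an R-successor.
(E) reflexive: each world relates to itself.

D, E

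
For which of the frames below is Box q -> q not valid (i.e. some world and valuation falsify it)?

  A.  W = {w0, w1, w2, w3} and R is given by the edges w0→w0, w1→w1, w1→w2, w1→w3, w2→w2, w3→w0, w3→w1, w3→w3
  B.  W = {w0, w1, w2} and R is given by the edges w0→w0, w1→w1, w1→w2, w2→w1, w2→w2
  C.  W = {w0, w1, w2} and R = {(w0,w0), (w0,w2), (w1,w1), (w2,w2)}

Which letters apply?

none

The schema Box q -> q is axiom T; it is valid on a frame iff R is reflexive.
(A) R is reflexive (each world relates to itself), so the schema is valid here.
(B) R is reflexive (each world relates to itself), so the schema is valid here.
(C) R is reflexive (each world relates to itself), so the schema is valid here.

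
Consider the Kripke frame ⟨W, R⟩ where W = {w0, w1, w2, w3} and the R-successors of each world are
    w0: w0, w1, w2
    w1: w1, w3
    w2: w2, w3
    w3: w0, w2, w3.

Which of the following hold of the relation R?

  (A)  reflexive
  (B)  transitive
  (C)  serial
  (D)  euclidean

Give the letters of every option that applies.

(A) reflexive: each world relates to itself.
(B) not transitive: w0 R w1 and w1 R w3 but not w0 R w3.
(C) serial: every world has an R-successor.
(D) not euclidean: w0 R w1 and w0 R w0 but not w1 R w0.

A, C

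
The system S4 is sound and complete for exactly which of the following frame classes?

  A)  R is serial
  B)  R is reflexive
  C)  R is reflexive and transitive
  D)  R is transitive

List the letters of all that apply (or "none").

(A) this class determines D, not S4.
(B) this class determines T (= KT), not S4.
(C) S4 is sound and complete for exactly this class.
(D) this class determines K4, not S4.

C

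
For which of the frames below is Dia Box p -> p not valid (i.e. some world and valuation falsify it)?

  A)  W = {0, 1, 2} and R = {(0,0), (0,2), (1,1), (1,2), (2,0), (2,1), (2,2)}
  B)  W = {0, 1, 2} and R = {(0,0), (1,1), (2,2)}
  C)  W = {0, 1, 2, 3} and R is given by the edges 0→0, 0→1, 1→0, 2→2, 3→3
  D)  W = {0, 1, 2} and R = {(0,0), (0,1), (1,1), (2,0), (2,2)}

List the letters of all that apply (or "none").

The schema Dia Box p -> p is the dual of axiom B; it is valid on a frame iff R is symmetric.
(A) R is symmetric (every R-edge is matched by its reverse), so the schema is valid here.
(B) R is symmetric (every R-edge is matched by its reverse), so the schema is valid here.
(C) R is symmetric (every R-edge is matched by its reverse), so the schema is valid here.
(D) R is not symmetric (0 R 1 but not 1 R 0), so the schema fails here.

D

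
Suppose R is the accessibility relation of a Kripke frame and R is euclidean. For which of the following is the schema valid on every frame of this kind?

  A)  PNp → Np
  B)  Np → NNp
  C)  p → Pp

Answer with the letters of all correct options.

(A) the dual of axiom 5: valid iff R is euclidean. Every such R is euclidean — valid.
(B) Np → NNp is axiom 4; it is valid on a frame exactly when R is transitive. Such an R need not be transitive, so not valid.
(C) p → Pp is the dual of axiom T, which corresponds to reflexivity. Such an R need not be reflexive — not valid.

A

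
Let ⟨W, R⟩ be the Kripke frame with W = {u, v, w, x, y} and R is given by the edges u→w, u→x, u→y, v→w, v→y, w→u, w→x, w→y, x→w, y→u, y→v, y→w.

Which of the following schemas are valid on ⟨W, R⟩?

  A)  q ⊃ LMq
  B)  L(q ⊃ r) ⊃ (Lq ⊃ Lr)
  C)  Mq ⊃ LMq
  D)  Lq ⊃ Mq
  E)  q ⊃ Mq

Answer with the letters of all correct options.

B, D

R is not reflexive: not u R u.
R is not symmetric: u R x but not x R u.
R is not euclidean: u R x and u R y but not x R y.
R is serial: every world has an R-successor.
(A) q ⊃ LMq (axiom B) characterises the symmetric frames. R is not symmetric — not valid.
(B) L(q ⊃ r) ⊃ (Lq ⊃ Lr) is axiom K, valid on every Kripke frame — valid.
(C) Mq ⊃ LMq is axiom 5, which corresponds to the euclidean property. R is not euclidean — not valid.
(D) axiom D: valid iff R is serial. R is serial — valid.
(E) q ⊃ Mq is the dual of axiom T, which corresponds to reflexivity. R is not reflexive — not valid.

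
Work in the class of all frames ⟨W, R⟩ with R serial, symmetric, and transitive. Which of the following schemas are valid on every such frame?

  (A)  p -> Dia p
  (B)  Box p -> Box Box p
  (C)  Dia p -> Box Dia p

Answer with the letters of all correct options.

A serial symmetric transitive relation is reflexive (take any v with uRv; symmetry gives vRu and transitivity gives uRu), hence an equivalence relation.
(A) p -> Dia p is the dual of axiom T, which corresponds to reflexivity. Every such R is reflexive — valid.
(B) axiom 4: valid iff R is transitive. Every such R is transitive — valid.
(C) Dia p -> Box Dia p is axiom 5; it is valid on a frame exactly when R is euclidean. Every such R is euclidean, so valid.

A, B, C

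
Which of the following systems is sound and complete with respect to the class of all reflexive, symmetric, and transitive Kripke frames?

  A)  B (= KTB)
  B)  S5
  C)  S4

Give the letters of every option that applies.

(A) B (= KTB) is determined by the class of reflexive and symmetric frames.
(B) S5 is determined by exactly this class.
(C) S4 is determined by the class of reflexive and transitive frames.

B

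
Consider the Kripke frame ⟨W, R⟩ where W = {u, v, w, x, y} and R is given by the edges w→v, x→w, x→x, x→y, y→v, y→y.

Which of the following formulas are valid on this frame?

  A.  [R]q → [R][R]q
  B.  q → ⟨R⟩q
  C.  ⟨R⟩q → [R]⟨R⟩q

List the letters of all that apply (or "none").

none

R is not reflexive: not u R u.
R is not transitive: x R w and w R v but not x R v.
R is not euclidean: x R w and x R x but not w R x.
(A) axiom 4: valid iff R is transitive. R is not transitive — not valid.
(B) q → ⟨R⟩q (the dual of axiom T) characterises the reflexive frames. R is not reflexive — not valid.
(C) ⟨R⟩q → [R]⟨R⟩q is axiom 5; it is valid on a frame exactly when R is euclidean. R is not euclidean, so not valid.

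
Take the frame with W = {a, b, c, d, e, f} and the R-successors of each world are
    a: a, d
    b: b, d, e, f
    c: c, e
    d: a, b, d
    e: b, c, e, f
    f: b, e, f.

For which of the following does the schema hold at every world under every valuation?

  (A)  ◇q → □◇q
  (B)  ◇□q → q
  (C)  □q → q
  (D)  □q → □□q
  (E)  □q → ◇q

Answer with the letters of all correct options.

R is reflexive: each world relates to itself.
R is symmetric: every R-edge is matched by its reverse.
R is not transitive: a R d and d R b but not a R b.
R is not euclidean: b R d and b R e but not d R e.
R is serial: every world has an R-successor.
(A) ◇q → □◇q (axiom 5) characterises the euclidean frames. R is not euclidean — not valid.
(B) ◇□q → q is the dual of axiom B; it is valid on a frame exactly when R is symmetric. R is symmetric, so valid.
(C) □q → q is axiom T, which corresponds to reflexivity. R is reflexive — valid.
(D) □q → □□q (axiom 4) characterises the transitive frames. R is not transitive — not valid.
(E) axiom D: valid iff R is serial. R is serial — valid.

B, C, E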